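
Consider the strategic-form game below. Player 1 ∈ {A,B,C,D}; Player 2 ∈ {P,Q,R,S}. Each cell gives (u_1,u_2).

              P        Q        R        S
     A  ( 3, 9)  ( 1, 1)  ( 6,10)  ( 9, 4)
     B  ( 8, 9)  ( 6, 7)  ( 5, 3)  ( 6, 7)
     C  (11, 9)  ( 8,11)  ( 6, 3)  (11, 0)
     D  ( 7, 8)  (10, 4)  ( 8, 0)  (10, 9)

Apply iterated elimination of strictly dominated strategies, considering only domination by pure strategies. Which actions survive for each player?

IESDS → P1:{C,D} P2:{P,Q,S}

P1 drop A (D beats it: P:7>3 Q:10>1 R:8>6 S:10>9)
P1 drop B (C beats it: P:11>8 Q:8>6 R:6>5 S:11>6)
P2 drop R (P beats it: C:9>3 D:8>0)
P1→{C,D} P2→{P,Q,S}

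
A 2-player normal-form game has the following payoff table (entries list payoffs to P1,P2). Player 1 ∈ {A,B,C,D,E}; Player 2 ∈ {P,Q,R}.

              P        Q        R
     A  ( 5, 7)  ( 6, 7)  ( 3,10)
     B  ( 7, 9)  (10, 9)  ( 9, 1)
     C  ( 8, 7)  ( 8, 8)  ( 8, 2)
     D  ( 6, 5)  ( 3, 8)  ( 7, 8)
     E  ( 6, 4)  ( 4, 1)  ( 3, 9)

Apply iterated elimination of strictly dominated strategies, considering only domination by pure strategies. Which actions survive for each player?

P1 drop A (B beats it: P:7>5 Q:10>6 R:9>3)
P1 drop D (B beats it: P:7>6 Q:10>3 R:9>7)
P1 drop E (B beats it: P:7>6 Q:10>4 R:9>3)
P2 drop R (P beats it: B:9>1 C:7>2)
P1→{B,C} P2→{P,Q}

IESDS → P1:{B,C} P2:{P,Q}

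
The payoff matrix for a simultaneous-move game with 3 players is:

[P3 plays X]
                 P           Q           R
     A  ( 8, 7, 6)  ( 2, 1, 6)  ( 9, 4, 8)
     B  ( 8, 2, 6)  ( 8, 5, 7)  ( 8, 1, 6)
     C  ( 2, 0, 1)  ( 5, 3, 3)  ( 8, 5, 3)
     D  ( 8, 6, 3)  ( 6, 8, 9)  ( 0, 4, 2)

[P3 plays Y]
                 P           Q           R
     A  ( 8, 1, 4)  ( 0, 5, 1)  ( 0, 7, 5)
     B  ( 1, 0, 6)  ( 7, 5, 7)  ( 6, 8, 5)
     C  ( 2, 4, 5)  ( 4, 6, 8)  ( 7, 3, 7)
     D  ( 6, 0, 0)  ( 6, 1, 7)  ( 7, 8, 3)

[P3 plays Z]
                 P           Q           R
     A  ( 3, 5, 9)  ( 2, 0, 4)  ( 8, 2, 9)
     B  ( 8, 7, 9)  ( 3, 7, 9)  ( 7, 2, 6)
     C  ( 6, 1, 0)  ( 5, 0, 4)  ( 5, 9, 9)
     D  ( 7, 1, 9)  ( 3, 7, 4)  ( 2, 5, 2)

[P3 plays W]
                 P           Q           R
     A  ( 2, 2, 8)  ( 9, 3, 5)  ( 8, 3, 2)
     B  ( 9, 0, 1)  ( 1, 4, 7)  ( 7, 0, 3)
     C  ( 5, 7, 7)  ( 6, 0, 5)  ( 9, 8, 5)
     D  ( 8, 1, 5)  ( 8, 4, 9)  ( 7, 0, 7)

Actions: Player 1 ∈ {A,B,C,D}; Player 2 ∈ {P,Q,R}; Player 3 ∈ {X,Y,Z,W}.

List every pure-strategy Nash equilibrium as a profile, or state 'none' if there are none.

NE set: (B,P,Z)

(A,P,X): not NE [P3→Z gives 9>6]
(A,P,Y): not NE [P2→R gives 7>1; P3→Z gives 9>4]
(A,P,Z): not NE [P1→B gives 8>3]
(A,P,W): not NE [P1→B gives 9>2; P2→R gives 3>2; P3→Z gives 9>8]
(A,Q,X): not NE [P1→B gives 8>2; P2→P gives 7>1]
(A,Q,Y): not NE [P1→B gives 7>0; P2→R gives 7>5; P3→X gives 6>1]
(A,Q,Z): not NE [P1→C gives 5>2; P2→P gives 5>0; P3→X gives 6>4]
(A,Q,W): not NE [P3→X gives 6>5]
(A,R,X): not NE [P2→P gives 7>4; P3→Z gives 9>8]
(A,R,Y): not NE [P1→D gives 7>0; P3→Z gives 9>5]
(A,R,Z): not NE [P2→P gives 5>2]
(A,R,W): not NE [P1→C gives 9>8; P3→Z gives 9>2]
(B,P,X): not NE [P2→Q gives 5>2; P3→Z gives 9>6]
(B,P,Y): not NE [P1→A gives 8>1; P2→R gives 8>0; P3→Z gives 9>6]
(B,P,Z): NE
(B,P,W): not NE [P2→Q gives 4>0; P3→Z gives 9>1]
(B,Q,X): not NE [P3→Z gives 9>7]
(B,Q,Y): not NE [P2→R gives 8>5; P3→Z gives 9>7]
(B,Q,Z): not NE [P1→C gives 5>3]
(B,Q,W): not NE [P1→A gives 9>1; P3→Z gives 9>7]
(B,R,X): not NE [P1→A gives 9>8; P2→Q gives 5>1]
(B,R,Y): not NE [P1→D gives 7>6; P3→Z gives 6>5]
(B,R,Z): not NE [P1→A gives 8>7; P2→Q gives 7>2]
(B,R,W): not NE [P1→C gives 9>7; P2→Q gives 4>0; P3→Z gives 6>3]
(C,P,X): not NE [P1→D gives 8>2; P2→R gives 5>0; P3→W gives 7>1]
(C,P,Y): not NE [P1→A gives 8>2; P2→Q gives 6>4; P3→W gives 7>5]
(C,P,Z): not NE [P1→B gives 8>6; P2→R gives 9>1; P3→W gives 7>0]
(C,P,W): not NE [P1→B gives 9>5; P2→R gives 8>7]
(C,Q,X): not NE [P1→B gives 8>5; P2→R gives 5>3; P3→Y gives 8>3]
(C,Q,Y): not NE [P1→B gives 7>4]
(C,Q,Z): not NE [P2→R gives 9>0; P3→Y gives 8>4]
(C,Q,W): not NE [P1→A gives 9>6; P2→R gives 8>0; P3→Y gives 8>5]
(C,R,X): not NE [P1→A gives 9>8; P3→Z gives 9>3]
(C,R,Y): not NE [P2→Q gives 6>3; P3→Z gives 9>7]
(C,R,Z): not NE [P1→A gives 8>5]
(C,R,W): not NE [P3→Z gives 9>5]
(D,P,X): not NE [P2→Q gives 8>6; P3→Z gives 9>3]
(D,P,Y): not NE [P1→A gives 8>6; P2→R gives 8>0; P3→Z gives 9>0]
(D,P,Z): not NE [P1→B gives 8>7; P2→Q gives 7>1]
(D,P,W): not NE [P1→B gives 9>8; P2→Q gives 4>1; P3→Z gives 9>5]
(D,Q,X): not NE [P1→B gives 8>6]
(D,Q,Y): not NE [P1→B gives 7>6; P2→R gives 8>1; P3→W gives 9>7]
(D,Q,Z): not NE [P1→C gives 5>3; P3→W gives 9>4]
(D,Q,W): not NE [P1→A gives 9>8]
(D,R,X): not NE [P1→A gives 9>0; P2→Q gives 8>4; P3→W gives 7>2]
(D,R,Y): not NE [P3→W gives 7>3]
(D,R,Z): not NE [P1→A gives 8>2; P2→Q gives 7>5; P3→W gives 7>2]
(D,R,W): not NE [P1→C gives 9>7; P2→Q gives 4>0]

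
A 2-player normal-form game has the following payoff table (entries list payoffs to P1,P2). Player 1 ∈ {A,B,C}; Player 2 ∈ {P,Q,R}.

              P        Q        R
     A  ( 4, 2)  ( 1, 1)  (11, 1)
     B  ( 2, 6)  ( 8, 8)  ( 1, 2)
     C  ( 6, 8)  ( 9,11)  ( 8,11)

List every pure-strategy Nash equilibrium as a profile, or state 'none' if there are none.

NE set: (C,Q)

(A,P): not NE [P1→C gives 6>4]
(A,Q): not NE [P1→C gives 9>1; P2→P gives 2>1]
(A,R): not NE [P2→P gives 2>1]
(B,P): not NE [P1→C gives 6>2; P2→Q gives 8>6]
(B,Q): not NE [P1→C gives 9>8]
(B,R): not NE [P1→A gives 11>1; P2→Q gives 8>2]
(C,P): not NE [P2→R gives 11>8]
(C,Q): NE
(C,R): not NE [P1→A gives 11>8]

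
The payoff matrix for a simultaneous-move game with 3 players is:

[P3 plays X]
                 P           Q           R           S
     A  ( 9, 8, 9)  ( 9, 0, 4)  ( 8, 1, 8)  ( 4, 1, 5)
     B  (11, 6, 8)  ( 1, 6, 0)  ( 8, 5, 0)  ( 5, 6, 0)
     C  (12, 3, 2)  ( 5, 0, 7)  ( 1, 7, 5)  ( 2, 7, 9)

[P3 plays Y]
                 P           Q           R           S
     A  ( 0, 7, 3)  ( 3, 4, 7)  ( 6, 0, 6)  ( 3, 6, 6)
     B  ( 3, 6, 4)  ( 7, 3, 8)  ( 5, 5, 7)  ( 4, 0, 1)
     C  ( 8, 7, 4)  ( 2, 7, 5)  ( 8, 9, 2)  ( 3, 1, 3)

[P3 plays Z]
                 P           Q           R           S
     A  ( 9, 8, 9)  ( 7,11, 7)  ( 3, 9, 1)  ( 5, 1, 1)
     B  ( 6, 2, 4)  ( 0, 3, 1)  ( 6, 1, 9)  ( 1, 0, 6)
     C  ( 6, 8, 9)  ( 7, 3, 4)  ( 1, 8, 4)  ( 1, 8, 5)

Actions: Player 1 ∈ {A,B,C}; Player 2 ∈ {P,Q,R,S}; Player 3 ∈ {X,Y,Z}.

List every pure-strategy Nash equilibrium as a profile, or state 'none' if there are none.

(A,P,X): not NE [P1→C gives 12>9]
(A,P,Y): not NE [P1→C gives 8>0; P3→Z gives 9>3]
(A,P,Z): not NE [P2→Q gives 11>8]
(A,Q,X): not NE [P2→P gives 8>0; P3→Z gives 7>4]
(A,Q,Y): not NE [P1→B gives 7>3; P2→P gives 7>4]
(A,Q,Z): NE
(A,R,X): not NE [P2→P gives 8>1]
(A,R,Y): not NE [P1→C gives 8>6; P2→P gives 7>0; P3→X gives 8>6]
(A,R,Z): not NE [P1→B gives 6>3; P2→Q gives 11>9; P3→X gives 8>1]
(A,S,X): not NE [P1→B gives 5>4; P2→P gives 8>1; P3→Y gives 6>5]
(A,S,Y): not NE [P1→B gives 4>3; P2→P gives 7>6]
(A,S,Z): not NE [P2→Q gives 11>1; P3→Y gives 6>1]
(B,P,X): not NE [P1→C gives 12>11]
(B,P,Y): not NE [P1→C gives 8>3; P3→X gives 8>4]
(B,P,Z): not NE [P1→A gives 9>6; P2→Q gives 3>2; P3→X gives 8>4]
(B,Q,X): not NE [P1→A gives 9>1; P3→Y gives 8>0]
(B,Q,Y): not NE [P2→P gives 6>3]
(B,Q,Z): not NE [P1→C gives 7>0; P3→Y gives 8>1]
(B,R,X): not NE [P2→S gives 6>5; P3→Z gives 9>0]
(B,R,Y): not NE [P1→C gives 8>5; P2→P gives 6>5; P3→Z gives 9>7]
(B,R,Z): not NE [P2→Q gives 3>1]
(B,S,X): not NE [P3→Z gives 6>0]
(B,S,Y): not NE [P2→P gives 6>0; P3→Z gives 6>1]
(B,S,Z): not NE [P1→A gives 5>1; P2→Q gives 3>0]
(C,P,X): not NE [P2→S gives 7>3; P3→Z gives 9>2]
(C,P,Y): not NE [P2→R gives 9>7; P3→Z gives 9>4]
(C,P,Z): not NE [P1→A gives 9>6]
(C,Q,X): not NE [P1→A gives 9>5; P2→S gives 7>0]
(C,Q,Y): not NE [P1→B gives 7>2; P2→R gives 9>7; P3→X gives 7>5]
(C,Q,Z): not NE [P2→S gives 8>3; P3→X gives 7>4]
(C,R,X): not NE [P1→B gives 8>1]
(C,R,Y): not NE [P3→X gives 5>2]
(C,R,Z): not NE [P1→B gives 6>1; P3→X gives 5>4]
(C,S,X): not NE [P1→B gives 5>2]
(C,S,Y): not NE [P1→B gives 4>3; P2→R gives 9>1; P3→X gives 9>3]
(C,S,Z): not NE [P1→A gives 5>1; P3→X gives 9>5]

PSNE = {(A,Q,Z)}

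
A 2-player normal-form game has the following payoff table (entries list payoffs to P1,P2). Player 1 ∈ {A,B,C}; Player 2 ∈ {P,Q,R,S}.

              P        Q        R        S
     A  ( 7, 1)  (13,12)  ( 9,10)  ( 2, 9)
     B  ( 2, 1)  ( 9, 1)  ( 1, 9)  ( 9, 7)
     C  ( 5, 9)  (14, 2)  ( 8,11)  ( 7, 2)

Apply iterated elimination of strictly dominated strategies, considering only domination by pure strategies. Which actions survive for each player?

P2 drop P (R beats it: A:10>1 B:9>1 C:11>9)
P2 drop S (R beats it: A:10>9 B:9>7 C:11>2)
P1 drop B (A beats it: Q:13>9 R:9>1)
P1→{A,C} P2→{Q,R}

Remaining: P1:{A,C} P2:{Q,R}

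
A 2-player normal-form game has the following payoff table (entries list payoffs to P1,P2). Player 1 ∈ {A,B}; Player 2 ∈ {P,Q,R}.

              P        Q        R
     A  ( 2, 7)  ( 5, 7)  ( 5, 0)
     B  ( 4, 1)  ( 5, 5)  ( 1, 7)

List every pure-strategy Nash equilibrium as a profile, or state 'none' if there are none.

Nash profiles: (A,Q)

(A,P): not NE [P1→B gives 4>2]
(A,Q): NE
(A,R): not NE [P2→Q gives 7>0]
(B,P): not NE [P2→R gives 7>1]
(B,Q): not NE [P2→R gives 7>5]
(B,R): not NE [P1→A gives 5>1]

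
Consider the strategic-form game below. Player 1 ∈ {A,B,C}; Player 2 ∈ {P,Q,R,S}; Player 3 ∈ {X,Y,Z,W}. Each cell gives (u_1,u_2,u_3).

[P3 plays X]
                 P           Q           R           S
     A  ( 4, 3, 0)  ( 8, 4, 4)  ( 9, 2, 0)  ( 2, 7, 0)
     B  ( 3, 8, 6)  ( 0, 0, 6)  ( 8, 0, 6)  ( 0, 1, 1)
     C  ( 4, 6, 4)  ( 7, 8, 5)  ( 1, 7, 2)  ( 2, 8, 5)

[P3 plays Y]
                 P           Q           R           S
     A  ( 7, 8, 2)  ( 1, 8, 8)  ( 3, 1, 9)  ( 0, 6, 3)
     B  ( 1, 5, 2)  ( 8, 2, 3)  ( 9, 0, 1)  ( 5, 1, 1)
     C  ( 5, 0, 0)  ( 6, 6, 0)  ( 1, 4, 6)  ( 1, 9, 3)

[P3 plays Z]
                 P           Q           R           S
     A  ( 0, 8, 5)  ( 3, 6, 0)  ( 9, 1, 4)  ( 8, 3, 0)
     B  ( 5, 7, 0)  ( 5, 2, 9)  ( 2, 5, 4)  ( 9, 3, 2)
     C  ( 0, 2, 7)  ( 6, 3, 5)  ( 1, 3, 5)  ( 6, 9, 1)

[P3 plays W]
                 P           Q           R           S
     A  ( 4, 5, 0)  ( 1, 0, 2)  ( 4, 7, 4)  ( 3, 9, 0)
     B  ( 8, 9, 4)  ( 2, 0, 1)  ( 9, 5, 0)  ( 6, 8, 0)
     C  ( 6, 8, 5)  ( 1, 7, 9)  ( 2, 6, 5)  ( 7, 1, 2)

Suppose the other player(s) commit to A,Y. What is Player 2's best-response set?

BR_2 = {P,Q}

u_2(P vs A,Y) = 8
u_2(Q vs A,Y) = 8
u_2(R vs A,Y) = 1
u_2(S vs A,Y) = 6
max payoff 8 at {P,Q}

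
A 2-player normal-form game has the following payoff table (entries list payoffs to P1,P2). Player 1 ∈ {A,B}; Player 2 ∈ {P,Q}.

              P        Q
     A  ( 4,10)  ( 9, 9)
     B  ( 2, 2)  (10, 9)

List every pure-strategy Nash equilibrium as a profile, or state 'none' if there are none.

(A,P): NE
(A,Q): not NE [P1→B gives 10>9; P2→P gives 10>9]
(B,P): not NE [P1→A gives 4>2; P2→Q gives 9>2]
(B,Q): NE

PSNE = {(A,P), (B,Q)}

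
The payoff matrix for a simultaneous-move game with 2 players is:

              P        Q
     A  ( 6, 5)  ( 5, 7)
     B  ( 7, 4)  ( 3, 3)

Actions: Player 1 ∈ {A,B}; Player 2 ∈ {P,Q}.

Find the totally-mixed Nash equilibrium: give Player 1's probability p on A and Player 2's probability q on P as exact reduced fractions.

(p,q) = (1/3, 2/3)

P1 indiff ⇒ q·6+(1-q)·5 = q·7+(1-q)·3 ⇒ q(-1) = (1-q)(-2) ⇒ q = 2/3
P2 indiff ⇒ p·5+(1-p)·4 = p·7+(1-p)·3 ⇒ p(-2) = (1-p)(-1) ⇒ p = 1/3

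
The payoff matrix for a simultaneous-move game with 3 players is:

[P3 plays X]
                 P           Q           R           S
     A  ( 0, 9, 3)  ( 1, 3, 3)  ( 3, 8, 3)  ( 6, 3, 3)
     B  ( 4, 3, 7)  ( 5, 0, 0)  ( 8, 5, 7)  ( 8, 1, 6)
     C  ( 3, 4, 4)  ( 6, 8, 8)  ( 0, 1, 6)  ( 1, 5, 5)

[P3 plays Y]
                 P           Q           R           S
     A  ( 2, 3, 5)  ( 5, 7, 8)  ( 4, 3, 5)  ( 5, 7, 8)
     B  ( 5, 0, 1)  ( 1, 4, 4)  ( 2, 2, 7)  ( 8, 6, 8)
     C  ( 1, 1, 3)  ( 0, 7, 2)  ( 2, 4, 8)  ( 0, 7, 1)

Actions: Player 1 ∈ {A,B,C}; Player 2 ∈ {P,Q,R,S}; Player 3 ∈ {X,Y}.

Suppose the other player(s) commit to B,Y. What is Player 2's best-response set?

BR_2 = {S}

u_2(P vs B,Y) = 0
u_2(Q vs B,Y) = 4
u_2(R vs B,Y) = 2
u_2(S vs B,Y) = 6
max payoff 6 at {S}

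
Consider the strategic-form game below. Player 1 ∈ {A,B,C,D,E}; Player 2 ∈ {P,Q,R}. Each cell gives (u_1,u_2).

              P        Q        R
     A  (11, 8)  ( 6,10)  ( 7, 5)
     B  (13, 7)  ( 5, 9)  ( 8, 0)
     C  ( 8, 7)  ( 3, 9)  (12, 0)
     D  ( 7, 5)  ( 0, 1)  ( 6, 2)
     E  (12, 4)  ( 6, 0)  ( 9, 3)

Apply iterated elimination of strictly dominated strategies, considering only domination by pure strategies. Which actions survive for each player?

Survivors P1:{A,B,E} P2:{P,Q}

P1 drop D (A beats it: P:11>7 Q:6>0 R:7>6)
P2 drop R (P beats it: A:8>5 B:7>0 C:7>0 E:4>3)
P1 drop C (A beats it: P:11>8 Q:6>3)
P1→{A,B,E} P2→{P,Q}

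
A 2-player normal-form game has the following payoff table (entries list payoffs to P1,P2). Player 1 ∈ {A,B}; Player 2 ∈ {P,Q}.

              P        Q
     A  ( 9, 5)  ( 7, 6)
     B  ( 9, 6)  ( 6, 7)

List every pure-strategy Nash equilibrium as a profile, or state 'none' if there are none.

(A,P): not NE [P2→Q gives 6>5]
(A,Q): NE
(B,P): not NE [P2→Q gives 7>6]
(B,Q): not NE [P1→A gives 7>6]

NE set: (A,Q)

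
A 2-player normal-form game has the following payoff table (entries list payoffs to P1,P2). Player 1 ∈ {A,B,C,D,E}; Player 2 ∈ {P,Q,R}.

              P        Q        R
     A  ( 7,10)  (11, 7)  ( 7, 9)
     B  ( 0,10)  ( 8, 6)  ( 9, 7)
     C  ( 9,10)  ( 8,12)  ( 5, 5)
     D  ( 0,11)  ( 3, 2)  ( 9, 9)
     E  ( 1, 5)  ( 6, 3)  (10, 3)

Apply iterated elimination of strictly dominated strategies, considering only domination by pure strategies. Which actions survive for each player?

Survivors P1:{A,C} P2:{P,Q}

P1 drop D (E beats it: P:1>0 Q:6>3 R:10>9)
P2 drop R (P beats it: A:10>9 B:10>7 C:10>5 E:5>3)
P1 drop B (A beats it: P:7>0 Q:11>8)
P1 drop E (A beats it: P:7>1 Q:11>6)
P1→{A,C} P2→{P,Q}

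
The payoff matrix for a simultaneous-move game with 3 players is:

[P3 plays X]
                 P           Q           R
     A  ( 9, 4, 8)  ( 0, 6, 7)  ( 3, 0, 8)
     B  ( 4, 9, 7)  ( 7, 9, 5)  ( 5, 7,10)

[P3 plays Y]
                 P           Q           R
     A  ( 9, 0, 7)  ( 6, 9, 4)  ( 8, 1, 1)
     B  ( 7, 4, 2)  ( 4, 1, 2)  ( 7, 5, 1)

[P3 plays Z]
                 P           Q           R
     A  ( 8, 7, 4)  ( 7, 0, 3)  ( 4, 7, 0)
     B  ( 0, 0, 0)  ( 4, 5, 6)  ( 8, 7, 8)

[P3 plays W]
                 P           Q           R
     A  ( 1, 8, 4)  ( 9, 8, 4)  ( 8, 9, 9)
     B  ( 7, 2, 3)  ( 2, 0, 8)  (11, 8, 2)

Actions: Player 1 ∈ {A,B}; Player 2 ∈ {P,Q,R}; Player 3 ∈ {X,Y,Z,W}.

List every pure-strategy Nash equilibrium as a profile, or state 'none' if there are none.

(A,P,X): not NE [P2→Q gives 6>4]
(A,P,Y): not NE [P2→Q gives 9>0; P3→X gives 8>7]
(A,P,Z): not NE [P3→X gives 8>4]
(A,P,W): not NE [P1→B gives 7>1; P2→R gives 9>8; P3→X gives 8>4]
(A,Q,X): not NE [P1→B gives 7>0]
(A,Q,Y): not NE [P3→X gives 7>4]
(A,Q,Z): not NE [P2→R gives 7>0; P3→X gives 7>3]
(A,Q,W): not NE [P2→R gives 9>8; P3→X gives 7>4]
(A,R,X): not NE [P1→B gives 5>3; P2→Q gives 6>0; P3→W gives 9>8]
(A,R,Y): not NE [P2→Q gives 9>1; P3→W gives 9>1]
(A,R,Z): not NE [P1→B gives 8>4; P3→W gives 9>0]
(A,R,W): not NE [P1→B gives 11>8]
(B,P,X): not NE [P1→A gives 9>4]
(B,P,Y): not NE [P1→A gives 9>7; P2→R gives 5>4; P3→X gives 7>2]
(B,P,Z): not NE [P1→A gives 8>0; P2→R gives 7>0; P3→X gives 7>0]
(B,P,W): not NE [P2→R gives 8>2; P3→X gives 7>3]
(B,Q,X): not NE [P3→W gives 8>5]
(B,Q,Y): not NE [P1→A gives 6>4; P2→R gives 5>1; P3→W gives 8>2]
(B,Q,Z): not NE [P1→A gives 7>4; P2→R gives 7>5; P3→W gives 8>6]
(B,Q,W): not NE [P1→A gives 9>2; P2→R gives 8>0]
(B,R,X): not NE [P2→Q gives 9>7]
(B,R,Y): not NE [P1→A gives 8>7; P3→X gives 10>1]
(B,R,Z): not NE [P3→X gives 10>8]
(B,R,W): not NE [P3→X gives 10>2]

Equilibria: none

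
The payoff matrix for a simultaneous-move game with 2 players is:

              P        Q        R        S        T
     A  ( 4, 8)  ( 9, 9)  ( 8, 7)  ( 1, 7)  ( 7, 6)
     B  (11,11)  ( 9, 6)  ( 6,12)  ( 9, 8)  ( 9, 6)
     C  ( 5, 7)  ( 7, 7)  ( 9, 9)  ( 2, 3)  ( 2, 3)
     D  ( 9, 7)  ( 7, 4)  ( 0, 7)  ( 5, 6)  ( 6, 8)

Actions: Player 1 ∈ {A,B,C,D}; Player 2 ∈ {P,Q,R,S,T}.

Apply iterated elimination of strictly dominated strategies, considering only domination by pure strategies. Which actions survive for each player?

Remaining: P1:{A,B,C} P2:{P,Q,R}

P1 drop D (B beats it: P:11>9 Q:9>7 R:6>0 S:9>5 T:9>6)
P2 drop S (P beats it: A:8>7 B:11>8 C:7>3)
P2 drop T (P beats it: A:8>6 B:11>6 C:7>3)
P1→{A,B,C} P2→{P,Q,R}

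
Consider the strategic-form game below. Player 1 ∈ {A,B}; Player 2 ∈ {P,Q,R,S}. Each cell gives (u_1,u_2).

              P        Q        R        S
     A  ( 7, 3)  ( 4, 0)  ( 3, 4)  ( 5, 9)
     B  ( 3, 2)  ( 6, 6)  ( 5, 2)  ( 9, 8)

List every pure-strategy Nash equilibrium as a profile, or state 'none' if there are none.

(A,P): not NE [P2→S gives 9>3]
(A,Q): not NE [P1→B gives 6>4; P2→S gives 9>0]
(A,R): not NE [P1→B gives 5>3; P2→S gives 9>4]
(A,S): not NE [P1→B gives 9>5]
(B,P): not NE [P1→A gives 7>3; P2→S gives 8>2]
(B,Q): not NE [P2→S gives 8>6]
(B,R): not NE [P2→S gives 8>2]
(B,S): NE

PSNE = {(B,S)}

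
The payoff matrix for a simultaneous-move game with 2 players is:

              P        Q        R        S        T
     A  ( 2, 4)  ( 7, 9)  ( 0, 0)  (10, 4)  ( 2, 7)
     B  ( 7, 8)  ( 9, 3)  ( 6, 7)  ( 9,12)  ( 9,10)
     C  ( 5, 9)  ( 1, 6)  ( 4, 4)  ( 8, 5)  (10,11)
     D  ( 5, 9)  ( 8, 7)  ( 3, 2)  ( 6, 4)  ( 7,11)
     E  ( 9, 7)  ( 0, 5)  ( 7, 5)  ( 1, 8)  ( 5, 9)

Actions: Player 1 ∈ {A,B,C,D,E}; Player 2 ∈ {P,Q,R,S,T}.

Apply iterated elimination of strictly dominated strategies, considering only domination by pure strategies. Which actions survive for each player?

P1 drop D (B beats it: P:7>5 Q:9>8 R:6>3 S:9>6 T:9>7)
P2 drop P (T beats it: A:7>4 B:10>8 C:11>9 E:9>7)
P2 drop R (S beats it: A:4>0 B:12>7 C:5>4 E:8>5)
P1 drop E (B beats it: Q:9>0 S:9>1 T:9>5)
P1→{A,B,C} P2→{Q,S,T}

IESDS → P1:{A,B,C} P2:{Q,S,T}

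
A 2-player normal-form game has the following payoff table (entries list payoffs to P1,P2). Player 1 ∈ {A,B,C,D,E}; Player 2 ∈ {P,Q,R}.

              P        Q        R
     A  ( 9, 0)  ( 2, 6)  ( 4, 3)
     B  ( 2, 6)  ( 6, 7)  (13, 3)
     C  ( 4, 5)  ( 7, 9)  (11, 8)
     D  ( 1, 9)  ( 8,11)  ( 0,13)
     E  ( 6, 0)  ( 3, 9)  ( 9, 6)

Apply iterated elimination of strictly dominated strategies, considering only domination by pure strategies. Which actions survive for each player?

P2 drop P (Q beats it: A:6>0 B:7>6 C:9>5 D:11>9 E:9>0)
P1 drop A (B beats it: Q:6>2 R:13>4)
P1 drop E (B beats it: Q:6>3 R:13>9)
P1→{B,C,D} P2→{Q,R}

Survivors P1:{B,C,D} P2:{Q,R}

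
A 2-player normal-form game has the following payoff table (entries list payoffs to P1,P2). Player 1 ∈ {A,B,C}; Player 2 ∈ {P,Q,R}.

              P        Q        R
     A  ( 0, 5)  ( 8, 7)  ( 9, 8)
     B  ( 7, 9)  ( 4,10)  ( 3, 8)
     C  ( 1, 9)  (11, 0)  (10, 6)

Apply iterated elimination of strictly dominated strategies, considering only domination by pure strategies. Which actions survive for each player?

Survivors P1:{B,C} P2:{P,Q}

P1 drop A (C beats it: P:1>0 Q:11>8 R:10>9)
P2 drop R (P beats it: B:9>8 C:9>6)
P1→{B,C} P2→{P,Q}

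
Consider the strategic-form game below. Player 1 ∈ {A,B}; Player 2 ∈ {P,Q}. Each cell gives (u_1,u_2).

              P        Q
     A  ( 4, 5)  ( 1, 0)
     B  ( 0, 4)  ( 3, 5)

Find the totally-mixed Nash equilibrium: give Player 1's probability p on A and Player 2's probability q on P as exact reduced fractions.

P1 mixes 1/6 on A; P2 mixes 1/3 on P

P1 indiff ⇒ q·4+(1-q)·1 = q·0+(1-q)·3 ⇒ q(4) = (1-q)(2) ⇒ q = 1/3
P2 indiff ⇒ p·5+(1-p)·4 = p·0+(1-p)·5 ⇒ p(5) = (1-p)(1) ⇒ p = 1/6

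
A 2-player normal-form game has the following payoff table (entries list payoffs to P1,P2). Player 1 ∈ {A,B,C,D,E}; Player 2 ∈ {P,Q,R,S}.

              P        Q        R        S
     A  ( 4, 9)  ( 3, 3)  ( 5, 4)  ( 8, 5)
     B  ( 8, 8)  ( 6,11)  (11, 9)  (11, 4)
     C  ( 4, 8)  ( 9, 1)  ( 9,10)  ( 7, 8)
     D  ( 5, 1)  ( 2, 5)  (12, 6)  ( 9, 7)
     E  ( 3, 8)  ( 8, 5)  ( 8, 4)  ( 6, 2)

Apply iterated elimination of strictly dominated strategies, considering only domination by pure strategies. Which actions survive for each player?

P1 drop A (B beats it: P:8>4 Q:6>3 R:11>5 S:11>8)
P1 drop E (C beats it: P:4>3 Q:9>8 R:9>8 S:7>6)
P2 drop P (R beats it: B:9>8 C:10>8 D:6>1)
P1→{B,C,D} P2→{Q,R,S}

Remaining: P1:{B,C,D} P2:{Q,R,S}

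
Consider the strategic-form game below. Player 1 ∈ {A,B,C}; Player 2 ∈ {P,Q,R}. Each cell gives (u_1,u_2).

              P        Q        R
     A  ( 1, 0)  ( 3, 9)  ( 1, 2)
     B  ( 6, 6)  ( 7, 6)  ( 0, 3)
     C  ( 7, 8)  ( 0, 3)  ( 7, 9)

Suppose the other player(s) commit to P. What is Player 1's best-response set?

u_1(A vs P) = 1
u_1(B vs P) = 6
u_1(C vs P) = 7
max payoff 7 at {C}

P1 best: {C}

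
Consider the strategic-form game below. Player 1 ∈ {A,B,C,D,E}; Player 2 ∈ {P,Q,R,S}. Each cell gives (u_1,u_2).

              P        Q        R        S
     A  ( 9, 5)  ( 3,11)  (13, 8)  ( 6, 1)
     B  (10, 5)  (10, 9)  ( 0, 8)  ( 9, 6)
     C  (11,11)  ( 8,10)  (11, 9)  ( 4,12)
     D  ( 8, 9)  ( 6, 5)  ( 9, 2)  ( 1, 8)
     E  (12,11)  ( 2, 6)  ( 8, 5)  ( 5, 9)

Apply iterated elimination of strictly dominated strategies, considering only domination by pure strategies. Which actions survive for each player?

P1 drop D (C beats it: P:11>8 Q:8>6 R:11>9 S:4>1)
P2 drop R (Q beats it: A:11>8 B:9>8 C:10>9 E:6>5)
P1 drop A (B beats it: P:10>9 Q:10>3 S:9>6)
P1→{B,C,E} P2→{P,Q,S}

Remaining: P1:{B,C,E} P2:{P,Q,S}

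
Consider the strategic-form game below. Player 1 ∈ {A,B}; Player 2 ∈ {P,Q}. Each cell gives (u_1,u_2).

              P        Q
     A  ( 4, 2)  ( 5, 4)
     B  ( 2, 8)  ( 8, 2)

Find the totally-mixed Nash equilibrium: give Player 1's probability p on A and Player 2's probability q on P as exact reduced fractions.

P1 indiff ⇒ q·4+(1-q)·5 = q·2+(1-q)·8 ⇒ q(2) = (1-q)(3) ⇒ q = 3/5
P2 indiff ⇒ p·2+(1-p)·8 = p·4+(1-p)·2 ⇒ p(-2) = (1-p)(-6) ⇒ p = 3/4

(p,q) = (3/4, 3/5)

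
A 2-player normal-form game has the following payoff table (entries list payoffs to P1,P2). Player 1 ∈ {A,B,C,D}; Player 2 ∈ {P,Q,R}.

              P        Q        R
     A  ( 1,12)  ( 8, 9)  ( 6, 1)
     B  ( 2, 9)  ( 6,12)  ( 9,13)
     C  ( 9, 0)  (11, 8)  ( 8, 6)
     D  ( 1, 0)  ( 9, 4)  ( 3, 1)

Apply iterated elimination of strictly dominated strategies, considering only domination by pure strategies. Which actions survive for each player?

P1 drop A (C beats it: P:9>1 Q:11>8 R:8>6)
P1 drop D (C beats it: P:9>1 Q:11>9 R:8>3)
P2 drop P (Q beats it: B:12>9 C:8>0)
P1→{B,C} P2→{Q,R}

Remaining: P1:{B,C} P2:{Q,R}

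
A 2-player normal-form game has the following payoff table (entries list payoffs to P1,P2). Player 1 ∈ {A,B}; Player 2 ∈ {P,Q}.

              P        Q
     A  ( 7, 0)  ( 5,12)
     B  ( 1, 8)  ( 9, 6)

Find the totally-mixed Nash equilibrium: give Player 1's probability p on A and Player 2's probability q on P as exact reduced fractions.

(p,q) = (1/7, 2/5)

P1 indiff ⇒ q·7+(1-q)·5 = q·1+(1-q)·9 ⇒ q(6) = (1-q)(4) ⇒ q = 2/5
P2 indiff ⇒ p·0+(1-p)·8 = p·12+(1-p)·6 ⇒ p(-12) = (1-p)(-2) ⇒ p = 1/7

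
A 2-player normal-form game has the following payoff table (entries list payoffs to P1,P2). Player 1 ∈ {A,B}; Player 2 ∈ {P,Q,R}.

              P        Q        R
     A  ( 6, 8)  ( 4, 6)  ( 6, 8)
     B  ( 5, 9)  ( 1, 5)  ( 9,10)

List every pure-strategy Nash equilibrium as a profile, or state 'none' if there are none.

Nash profiles: (A,P), (B,R)

(A,P): NE
(A,Q): not NE [P2→R gives 8>6]
(A,R): not NE [P1→B gives 9>6]
(B,P): not NE [P1→A gives 6>5; P2→R gives 10>9]
(B,Q): not NE [P1→A gives 4>1; P2→R gives 10>5]
(B,R): NE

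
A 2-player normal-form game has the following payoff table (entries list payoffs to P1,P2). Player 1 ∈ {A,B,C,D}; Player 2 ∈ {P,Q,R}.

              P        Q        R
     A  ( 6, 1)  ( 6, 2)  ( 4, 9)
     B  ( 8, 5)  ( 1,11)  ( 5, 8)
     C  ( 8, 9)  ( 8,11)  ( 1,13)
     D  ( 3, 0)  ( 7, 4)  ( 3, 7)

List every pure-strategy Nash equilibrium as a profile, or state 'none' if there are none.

(A,P): not NE [P1→C gives 8>6; P2→R gives 9>1]
(A,Q): not NE [P1→C gives 8>6; P2→R gives 9>2]
(A,R): not NE [P1→B gives 5>4]
(B,P): not NE [P2→Q gives 11>5]
(B,Q): not NE [P1→C gives 8>1]
(B,R): not NE [P2→Q gives 11>8]
(C,P): not NE [P2→R gives 13>9]
(C,Q): not NE [P2→R gives 13>11]
(C,R): not NE [P1→B gives 5>1]
(D,P): not NE [P1→C gives 8>3; P2→R gives 7>0]
(D,Q): not NE [P1→C gives 8>7; P2→R gives 7>4]
(D,R): not NE [P1→B gives 5>3]

Equilibria: none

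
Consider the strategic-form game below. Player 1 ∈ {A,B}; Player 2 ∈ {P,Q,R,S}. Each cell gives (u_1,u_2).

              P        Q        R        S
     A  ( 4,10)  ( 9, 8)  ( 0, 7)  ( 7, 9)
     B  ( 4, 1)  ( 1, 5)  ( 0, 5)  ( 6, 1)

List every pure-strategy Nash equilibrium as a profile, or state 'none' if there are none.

NE set: (A,P), (B,R)

(A,P): NE
(A,Q): not NE [P2→P gives 10>8]
(A,R): not NE [P2→P gives 10>7]
(A,S): not NE [P2→P gives 10>9]
(B,P): not NE [P2→R gives 5>1]
(B,Q): not NE [P1→A gives 9>1]
(B,R): NE
(B,S): not NE [P1→A gives 7>6; P2→R gives 5>1]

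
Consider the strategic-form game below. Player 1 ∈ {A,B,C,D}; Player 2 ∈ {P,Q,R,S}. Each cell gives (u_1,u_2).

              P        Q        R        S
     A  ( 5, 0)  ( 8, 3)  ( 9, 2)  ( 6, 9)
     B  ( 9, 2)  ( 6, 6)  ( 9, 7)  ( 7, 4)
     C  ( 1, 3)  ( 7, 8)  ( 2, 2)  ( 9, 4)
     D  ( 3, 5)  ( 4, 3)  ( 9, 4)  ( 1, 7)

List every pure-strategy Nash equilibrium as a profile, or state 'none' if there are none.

(A,P): not NE [P1→B gives 9>5; P2→S gives 9>0]
(A,Q): not NE [P2→S gives 9>3]
(A,R): not NE [P2→S gives 9>2]
(A,S): not NE [P1→C gives 9>6]
(B,P): not NE [P2→R gives 7>2]
(B,Q): not NE [P1→A gives 8>6; P2→R gives 7>6]
(B,R): NE
(B,S): not NE [P1→C gives 9>7; P2→R gives 7>4]
(C,P): not NE [P1→B gives 9>1; P2→Q gives 8>3]
(C,Q): not NE [P1→A gives 8>7]
(C,R): not NE [P1→D gives 9>2; P2→Q gives 8>2]
(C,S): not NE [P2→Q gives 8>4]
(D,P): not NE [P1→B gives 9>3; P2→S gives 7>5]
(D,Q): not NE [P1→A gives 8>4; P2→S gives 7>3]
(D,R): not NE [P2→S gives 7>4]
(D,S): not NE [P1→C gives 9>1]

NE set: (B,R)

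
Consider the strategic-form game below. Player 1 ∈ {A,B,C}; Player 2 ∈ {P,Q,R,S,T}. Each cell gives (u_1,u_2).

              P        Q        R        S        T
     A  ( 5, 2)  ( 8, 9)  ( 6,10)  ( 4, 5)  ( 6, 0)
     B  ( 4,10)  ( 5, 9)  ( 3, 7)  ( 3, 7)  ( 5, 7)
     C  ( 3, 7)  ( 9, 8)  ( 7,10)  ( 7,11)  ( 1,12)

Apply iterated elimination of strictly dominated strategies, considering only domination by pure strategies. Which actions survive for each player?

P1 drop B (A beats it: P:5>4 Q:8>5 R:6>3 S:4>3 T:6>5)
P2 drop P (Q beats it: A:9>2 C:8>7)
P2 drop Q (R beats it: A:10>9 C:10>8)
P1→{A,C} P2→{R,S,T}

IESDS → P1:{A,C} P2:{R,S,T}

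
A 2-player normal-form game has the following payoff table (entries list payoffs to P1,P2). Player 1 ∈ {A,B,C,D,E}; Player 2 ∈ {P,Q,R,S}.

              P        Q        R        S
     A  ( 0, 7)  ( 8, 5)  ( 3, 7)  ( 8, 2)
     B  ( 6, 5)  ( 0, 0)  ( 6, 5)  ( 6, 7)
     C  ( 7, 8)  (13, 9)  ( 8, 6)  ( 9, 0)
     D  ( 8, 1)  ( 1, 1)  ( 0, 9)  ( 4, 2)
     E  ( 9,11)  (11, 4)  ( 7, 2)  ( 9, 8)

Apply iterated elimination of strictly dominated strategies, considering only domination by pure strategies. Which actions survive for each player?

Remaining: P1:{C,E} P2:{P,Q}

P1 drop A (C beats it: P:7>0 Q:13>8 R:8>3 S:9>8)
P1 drop B (C beats it: P:7>6 Q:13>0 R:8>6 S:9>6)
P1 drop D (E beats it: P:9>8 Q:11>1 R:7>0 S:9>4)
P2 drop R (P beats it: C:8>6 E:11>2)
P2 drop S (P beats it: C:8>0 E:11>8)
P1→{C,E} P2→{P,Q}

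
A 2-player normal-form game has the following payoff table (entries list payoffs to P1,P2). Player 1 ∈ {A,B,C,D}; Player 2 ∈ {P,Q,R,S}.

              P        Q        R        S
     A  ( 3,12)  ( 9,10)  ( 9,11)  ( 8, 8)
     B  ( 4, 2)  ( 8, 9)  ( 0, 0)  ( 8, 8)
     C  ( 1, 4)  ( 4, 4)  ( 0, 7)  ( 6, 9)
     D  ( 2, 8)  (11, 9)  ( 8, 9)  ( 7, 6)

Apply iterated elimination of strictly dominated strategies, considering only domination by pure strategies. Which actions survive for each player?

Survivors P1:{A,B,D} P2:{P,Q,R}

P1 drop C (A beats it: P:3>1 Q:9>4 R:9>0 S:8>6)
P2 drop S (Q beats it: A:10>8 B:9>8 D:9>6)
P1→{A,B,D} P2→{P,Q,R}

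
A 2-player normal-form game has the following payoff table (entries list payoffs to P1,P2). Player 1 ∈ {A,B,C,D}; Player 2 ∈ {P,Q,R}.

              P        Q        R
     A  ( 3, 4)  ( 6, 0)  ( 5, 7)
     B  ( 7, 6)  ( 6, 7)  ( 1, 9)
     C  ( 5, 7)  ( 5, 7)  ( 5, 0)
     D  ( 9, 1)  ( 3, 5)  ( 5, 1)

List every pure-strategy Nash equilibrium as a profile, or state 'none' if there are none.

Nash profiles: (A,R)

(A,P): not NE [P1→D gives 9>3; P2→R gives 7>4]
(A,Q): not NE [P2→R gives 7>0]
(A,R): NE
(B,P): not NE [P1→D gives 9>7; P2→R gives 9>6]
(B,Q): not NE [P2→R gives 9>7]
(B,R): not NE [P1→D gives 5>1]
(C,P): not NE [P1→D gives 9>5]
(C,Q): not NE [P1→B gives 6>5]
(C,R): not NE [P2→Q gives 7>0]
(D,P): not NE [P2→Q gives 5>1]
(D,Q): not NE [P1→B gives 6>3]
(D,R): not NE [P2→Q gives 5>1]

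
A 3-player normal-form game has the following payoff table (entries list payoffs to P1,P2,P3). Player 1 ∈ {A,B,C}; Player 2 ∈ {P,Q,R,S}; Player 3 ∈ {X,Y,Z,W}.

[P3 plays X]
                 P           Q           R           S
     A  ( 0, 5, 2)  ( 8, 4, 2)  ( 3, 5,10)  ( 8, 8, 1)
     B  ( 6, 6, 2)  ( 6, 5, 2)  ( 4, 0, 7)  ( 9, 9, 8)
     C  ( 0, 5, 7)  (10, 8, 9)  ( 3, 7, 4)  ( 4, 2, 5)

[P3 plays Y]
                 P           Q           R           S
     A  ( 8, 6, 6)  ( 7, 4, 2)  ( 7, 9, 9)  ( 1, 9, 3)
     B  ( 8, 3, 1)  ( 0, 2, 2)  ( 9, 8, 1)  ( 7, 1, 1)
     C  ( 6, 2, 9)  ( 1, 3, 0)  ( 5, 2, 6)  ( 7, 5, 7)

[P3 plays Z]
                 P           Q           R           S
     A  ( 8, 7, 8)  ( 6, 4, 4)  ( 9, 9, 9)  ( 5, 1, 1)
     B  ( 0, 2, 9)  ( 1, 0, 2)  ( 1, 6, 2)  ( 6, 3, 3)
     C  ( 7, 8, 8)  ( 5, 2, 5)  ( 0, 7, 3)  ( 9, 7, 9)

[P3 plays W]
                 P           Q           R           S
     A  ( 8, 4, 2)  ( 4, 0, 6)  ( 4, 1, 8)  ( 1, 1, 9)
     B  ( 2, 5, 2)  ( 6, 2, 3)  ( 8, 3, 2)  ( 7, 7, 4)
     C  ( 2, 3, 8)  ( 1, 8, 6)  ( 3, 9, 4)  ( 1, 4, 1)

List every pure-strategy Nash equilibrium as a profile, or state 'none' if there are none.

PSNE = {(B,S,X), (C,Q,X)}

(A,P,X): not NE [P1→B gives 6>0; P2→S gives 8>5; P3→Z gives 8>2]
(A,P,Y): not NE [P2→S gives 9>6; P3→Z gives 8>6]
(A,P,Z): not NE [P2→R gives 9>7]
(A,P,W): not NE [P3→Z gives 8>2]
(A,Q,X): not NE [P1→C gives 10>8; P2→S gives 8>4; P3→W gives 6>2]
(A,Q,Y): not NE [P2→S gives 9>4; P3→W gives 6>2]
(A,Q,Z): not NE [P2→R gives 9>4; P3→W gives 6>4]
(A,Q,W): not NE [P1→B gives 6>4; P2→P gives 4>0]
(A,R,X): not NE [P1→B gives 4>3; P2→S gives 8>5]
(A,R,Y): not NE [P1→B gives 9>7; P3→X gives 10>9]
(A,R,Z): not NE [P3→X gives 10>9]
(A,R,W): not NE [P1→B gives 8>4; P2→P gives 4>1; P3→X gives 10>8]
(A,S,X): not NE [P1→B gives 9>8; P3→W gives 9>1]
(A,S,Y): not NE [P1→C gives 7>1; P3→W gives 9>3]
(A,S,Z): not NE [P1→C gives 9>5; P2→R gives 9>1; P3→W gives 9>1]
(A,S,W): not NE [P1→B gives 7>1; P2→P gives 4>1]
(B,P,X): not NE [P2→S gives 9>6; P3→Z gives 9>2]
(B,P,Y): not NE [P2→R gives 8>3; P3→Z gives 9>1]
(B,P,Z): not NE [P1→A gives 8>0; P2→R gives 6>2]
(B,P,W): not NE [P1→A gives 8>2; P2→S gives 7>5; P3→Z gives 9>2]
(B,Q,X): not NE [P1→C gives 10>6; P2→S gives 9>5; P3→W gives 3>2]
(B,Q,Y): not NE [P1→A gives 7>0; P2→R gives 8>2; P3→W gives 3>2]
(B,Q,Z): not NE [P1→A gives 6>1; P2→R gives 6>0; P3→W gives 3>2]
(B,Q,W): not NE [P2→S gives 7>2]
(B,R,X): not NE [P2→S gives 9>0]
(B,R,Y): not NE [P3→X gives 7>1]
(B,R,Z): not NE [P1→A gives 9>1; P3→X gives 7>2]
(B,R,W): not NE [P2→S gives 7>3; P3→X gives 7>2]
(B,S,X): NE
(B,S,Y): not NE [P2→R gives 8>1; P3→X gives 8>1]
(B,S,Z): not NE [P1→C gives 9>6; P2→R gives 6>3; P3→X gives 8>3]
(B,S,W): not NE [P3→X gives 8>4]
(C,P,X): not NE [P1→B gives 6>0; P2→Q gives 8>5; P3→Y gives 9>7]
(C,P,Y): not NE [P1→B gives 8>6; P2→S gives 5>2]
(C,P,Z): not NE [P1→A gives 8>7; P3→Y gives 9>8]
(C,P,W): not NE [P1→A gives 8>2; P2→R gives 9>3; P3→Y gives 9>8]
(C,Q,X): NE
(C,Q,Y): not NE [P1→A gives 7>1; P2→S gives 5>3; P3→X gives 9>0]
(C,Q,Z): not NE [P1→A gives 6>5; P2→P gives 8>2; P3→X gives 9>5]
(C,Q,W): not NE [P1→B gives 6>1; P2→R gives 9>8; P3→X gives 9>6]
(C,R,X): not NE [P1→B gives 4>3; P2→Q gives 8>7; P3→Y gives 6>4]
(C,R,Y): not NE [P1→B gives 9>5; P2→S gives 5>2]
(C,R,Z): not NE [P1→A gives 9>0; P2→P gives 8>7; P3→Y gives 6>3]
(C,R,W): not NE [P1→B gives 8>3; P3→Y gives 6>4]
(C,S,X): not NE [P1→B gives 9>4; P2→Q gives 8>2; P3→Z gives 9>5]
(C,S,Y): not NE [P3→Z gives 9>7]
(C,S,Z): not NE [P2→P gives 8>7]
(C,S,W): not NE [P1→B gives 7>1; P2→R gives 9>4; P3→Z gives 9>1]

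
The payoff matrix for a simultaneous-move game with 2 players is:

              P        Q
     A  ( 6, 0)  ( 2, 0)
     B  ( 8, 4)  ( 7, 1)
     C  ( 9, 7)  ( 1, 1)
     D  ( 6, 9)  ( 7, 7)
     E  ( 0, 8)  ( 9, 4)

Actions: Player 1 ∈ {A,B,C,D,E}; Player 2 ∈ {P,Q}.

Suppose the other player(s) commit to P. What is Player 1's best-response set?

u_1(A vs P) = 6
u_1(B vs P) = 8
u_1(C vs P) = 9
u_1(D vs P) = 6
u_1(E vs P) = 0
max payoff 9 at {C}

BR_1 = {C}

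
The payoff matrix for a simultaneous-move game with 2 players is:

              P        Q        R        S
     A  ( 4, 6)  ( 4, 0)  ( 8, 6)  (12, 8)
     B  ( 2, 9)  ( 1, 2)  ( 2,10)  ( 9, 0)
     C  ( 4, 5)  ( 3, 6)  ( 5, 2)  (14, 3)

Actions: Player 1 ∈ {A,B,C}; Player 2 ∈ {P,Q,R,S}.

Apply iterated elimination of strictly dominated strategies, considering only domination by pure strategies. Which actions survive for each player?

IESDS → P1:{A,C} P2:{P,Q,S}

P1 drop B (A beats it: P:4>2 Q:4>1 R:8>2 S:12>9)
P2 drop R (S beats it: A:8>6 C:3>2)
P1→{A,C} P2→{P,Q,S}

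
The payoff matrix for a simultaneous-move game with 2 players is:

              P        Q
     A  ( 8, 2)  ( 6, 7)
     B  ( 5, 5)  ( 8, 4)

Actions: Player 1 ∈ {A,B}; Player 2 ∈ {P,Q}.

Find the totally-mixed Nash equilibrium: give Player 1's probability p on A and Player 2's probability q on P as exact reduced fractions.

P1 indiff ⇒ q·8+(1-q)·6 = q·5+(1-q)·8 ⇒ q(3) = (1-q)(2) ⇒ q = 2/5
P2 indiff ⇒ p·2+(1-p)·5 = p·7+(1-p)·4 ⇒ p(-5) = (1-p)(-1) ⇒ p = 1/6

P1 mixes 1/6 on A; P2 mixes 2/5 on P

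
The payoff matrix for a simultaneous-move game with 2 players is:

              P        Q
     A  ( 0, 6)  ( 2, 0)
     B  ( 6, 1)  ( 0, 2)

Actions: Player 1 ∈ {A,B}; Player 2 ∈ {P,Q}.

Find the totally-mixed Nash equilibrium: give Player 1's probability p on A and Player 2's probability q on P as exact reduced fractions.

(p,q) = (1/7, 1/4)

P1 indiff ⇒ q·0+(1-q)·2 = q·6+(1-q)·0 ⇒ q(-6) = (1-q)(-2) ⇒ q = 1/4
P2 indiff ⇒ p·6+(1-p)·1 = p·0+(1-p)·2 ⇒ p(6) = (1-p)(1) ⇒ p = 1/7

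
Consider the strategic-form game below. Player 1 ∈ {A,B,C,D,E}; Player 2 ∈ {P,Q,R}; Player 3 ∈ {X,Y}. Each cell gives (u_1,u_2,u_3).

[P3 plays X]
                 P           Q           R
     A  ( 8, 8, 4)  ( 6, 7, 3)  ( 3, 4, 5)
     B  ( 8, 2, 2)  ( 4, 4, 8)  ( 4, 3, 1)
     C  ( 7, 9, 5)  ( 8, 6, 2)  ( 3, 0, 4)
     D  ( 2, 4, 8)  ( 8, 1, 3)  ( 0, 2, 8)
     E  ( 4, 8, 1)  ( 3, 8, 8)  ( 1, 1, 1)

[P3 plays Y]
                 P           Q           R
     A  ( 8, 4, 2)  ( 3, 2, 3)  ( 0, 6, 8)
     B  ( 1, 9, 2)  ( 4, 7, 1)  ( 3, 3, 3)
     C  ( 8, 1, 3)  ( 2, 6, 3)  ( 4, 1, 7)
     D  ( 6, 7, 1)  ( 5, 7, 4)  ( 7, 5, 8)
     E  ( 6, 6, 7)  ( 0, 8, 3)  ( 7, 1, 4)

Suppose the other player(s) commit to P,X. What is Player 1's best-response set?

u_1(A vs P,X) = 8
u_1(B vs P,X) = 8
u_1(C vs P,X) = 7
u_1(D vs P,X) = 2
u_1(E vs P,X) = 4
max payoff 8 at {A,B}

P1 best: {A,B}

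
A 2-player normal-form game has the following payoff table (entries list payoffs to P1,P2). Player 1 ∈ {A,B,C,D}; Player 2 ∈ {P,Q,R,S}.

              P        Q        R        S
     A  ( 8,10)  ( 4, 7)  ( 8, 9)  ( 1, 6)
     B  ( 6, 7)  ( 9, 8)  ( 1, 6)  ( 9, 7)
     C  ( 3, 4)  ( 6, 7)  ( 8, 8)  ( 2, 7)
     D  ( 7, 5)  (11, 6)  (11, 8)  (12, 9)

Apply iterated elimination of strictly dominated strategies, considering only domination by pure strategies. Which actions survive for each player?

P1 drop B (D beats it: P:7>6 Q:11>9 R:11>1 S:12>9)
P1 drop C (D beats it: P:7>3 Q:11>6 R:11>8 S:12>2)
P2 drop Q (R beats it: A:9>7 D:8>6)
P1→{A,D} P2→{P,R,S}

Remaining: P1:{A,D} P2:{P,R,S}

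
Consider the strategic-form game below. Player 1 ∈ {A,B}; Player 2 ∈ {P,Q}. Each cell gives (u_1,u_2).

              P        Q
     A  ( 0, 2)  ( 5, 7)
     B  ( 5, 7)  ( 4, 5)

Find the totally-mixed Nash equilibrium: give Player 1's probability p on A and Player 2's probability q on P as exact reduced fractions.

P1 mixes 2/7 on A; P2 mixes 1/6 on P

P1 indiff ⇒ q·0+(1-q)·5 = q·5+(1-q)·4 ⇒ q(-5) = (1-q)(-1) ⇒ q = 1/6
P2 indiff ⇒ p·2+(1-p)·7 = p·7+(1-p)·5 ⇒ p(-5) = (1-p)(-2) ⇒ p = 2/7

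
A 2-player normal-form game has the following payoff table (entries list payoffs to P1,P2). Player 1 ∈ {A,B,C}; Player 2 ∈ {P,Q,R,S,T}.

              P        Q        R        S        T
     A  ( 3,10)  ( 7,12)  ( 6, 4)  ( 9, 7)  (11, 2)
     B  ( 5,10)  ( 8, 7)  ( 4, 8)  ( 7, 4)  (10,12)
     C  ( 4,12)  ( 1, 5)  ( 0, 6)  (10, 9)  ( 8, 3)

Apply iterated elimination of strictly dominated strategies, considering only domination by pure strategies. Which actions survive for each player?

P2 drop R (P beats it: A:10>4 B:10>8 C:12>6)
P2 drop S (P beats it: A:10>7 B:10>4 C:12>9)
P1 drop C (B beats it: P:5>4 Q:8>1 T:10>8)
P1→{A,B} P2→{P,Q,T}

IESDS → P1:{A,B} P2:{P,Q,T}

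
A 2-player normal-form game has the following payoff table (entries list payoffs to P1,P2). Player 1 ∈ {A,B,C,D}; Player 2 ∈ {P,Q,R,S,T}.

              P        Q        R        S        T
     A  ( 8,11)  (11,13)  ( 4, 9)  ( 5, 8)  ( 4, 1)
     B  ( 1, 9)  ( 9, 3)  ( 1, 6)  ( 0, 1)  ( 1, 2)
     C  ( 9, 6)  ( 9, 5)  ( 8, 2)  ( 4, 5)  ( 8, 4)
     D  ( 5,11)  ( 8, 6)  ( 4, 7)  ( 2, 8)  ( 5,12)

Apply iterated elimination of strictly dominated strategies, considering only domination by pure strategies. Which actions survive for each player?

P1 drop B (A beats it: P:8>1 Q:11>9 R:4>1 S:5>0 T:4>1)
P1 drop D (C beats it: P:9>5 Q:9>8 R:8>4 S:4>2 T:8>5)
P2 drop R (P beats it: A:11>9 C:6>2)
P2 drop S (P beats it: A:11>8 C:6>5)
P2 drop T (P beats it: A:11>1 C:6>4)
P1→{A,C} P2→{P,Q}

Survivors P1:{A,C} P2:{P,Q}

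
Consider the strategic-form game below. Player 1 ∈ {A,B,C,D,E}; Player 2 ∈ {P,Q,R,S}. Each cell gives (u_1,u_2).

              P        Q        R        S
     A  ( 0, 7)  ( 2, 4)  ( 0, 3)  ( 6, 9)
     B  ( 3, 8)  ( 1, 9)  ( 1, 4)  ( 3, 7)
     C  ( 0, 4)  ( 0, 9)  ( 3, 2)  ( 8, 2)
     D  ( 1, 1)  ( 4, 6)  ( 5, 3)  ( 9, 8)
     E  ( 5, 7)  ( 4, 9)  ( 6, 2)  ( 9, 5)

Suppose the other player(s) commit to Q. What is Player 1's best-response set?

u_1(A vs Q) = 2
u_1(B vs Q) = 1
u_1(C vs Q) = 0
u_1(D vs Q) = 4
u_1(E vs Q) = 4
max payoff 4 at {D,E}

BR_1 = {D,E}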